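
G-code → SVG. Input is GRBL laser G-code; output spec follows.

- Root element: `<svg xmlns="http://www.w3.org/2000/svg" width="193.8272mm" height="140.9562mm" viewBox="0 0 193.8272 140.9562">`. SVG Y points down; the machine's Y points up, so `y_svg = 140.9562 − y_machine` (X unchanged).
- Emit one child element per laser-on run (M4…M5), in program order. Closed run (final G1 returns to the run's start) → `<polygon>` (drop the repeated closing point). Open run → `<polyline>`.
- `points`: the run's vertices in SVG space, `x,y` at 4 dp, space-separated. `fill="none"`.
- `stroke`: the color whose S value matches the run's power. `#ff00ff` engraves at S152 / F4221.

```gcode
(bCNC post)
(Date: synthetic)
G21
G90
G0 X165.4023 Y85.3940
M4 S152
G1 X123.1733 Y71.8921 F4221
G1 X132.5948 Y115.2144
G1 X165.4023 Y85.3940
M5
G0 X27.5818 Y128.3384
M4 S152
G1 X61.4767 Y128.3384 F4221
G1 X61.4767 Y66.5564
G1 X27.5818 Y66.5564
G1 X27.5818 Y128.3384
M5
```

<svg xmlns="http://www.w3.org/2000/svg" width="193.8272mm" height="140.9562mm" viewBox="0 0 193.8272 140.9562">
  <polygon points="165.4023,55.5622 123.1733,69.0641 132.5948,25.7418" fill="none" stroke="#ff00ff"/>
  <polygon points="27.5818,12.6178 61.4767,12.6178 61.4767,74.3998 27.5818,74.3998" fill="none" stroke="#ff00ff"/>
</svg>

Each laser-on run becomes one SVG element. Flip Y back into SVG space with y_svg = 140.9562 − y_machine. Every run uses S152, so all elements get stroke `#ff00ff` (engrave).

Run 1: The run returns to its start, so emit a `<polygon>` with points (Y-flipped): 165.4023,55.5622 123.1733,69.0641 132.5948,25.7418.

Run 2: The run returns to its start, so emit a `<polygon>` with points (Y-flipped): 27.5818,12.6178 61.4767,12.6178 61.4767,74.3998 27.5818,74.3998.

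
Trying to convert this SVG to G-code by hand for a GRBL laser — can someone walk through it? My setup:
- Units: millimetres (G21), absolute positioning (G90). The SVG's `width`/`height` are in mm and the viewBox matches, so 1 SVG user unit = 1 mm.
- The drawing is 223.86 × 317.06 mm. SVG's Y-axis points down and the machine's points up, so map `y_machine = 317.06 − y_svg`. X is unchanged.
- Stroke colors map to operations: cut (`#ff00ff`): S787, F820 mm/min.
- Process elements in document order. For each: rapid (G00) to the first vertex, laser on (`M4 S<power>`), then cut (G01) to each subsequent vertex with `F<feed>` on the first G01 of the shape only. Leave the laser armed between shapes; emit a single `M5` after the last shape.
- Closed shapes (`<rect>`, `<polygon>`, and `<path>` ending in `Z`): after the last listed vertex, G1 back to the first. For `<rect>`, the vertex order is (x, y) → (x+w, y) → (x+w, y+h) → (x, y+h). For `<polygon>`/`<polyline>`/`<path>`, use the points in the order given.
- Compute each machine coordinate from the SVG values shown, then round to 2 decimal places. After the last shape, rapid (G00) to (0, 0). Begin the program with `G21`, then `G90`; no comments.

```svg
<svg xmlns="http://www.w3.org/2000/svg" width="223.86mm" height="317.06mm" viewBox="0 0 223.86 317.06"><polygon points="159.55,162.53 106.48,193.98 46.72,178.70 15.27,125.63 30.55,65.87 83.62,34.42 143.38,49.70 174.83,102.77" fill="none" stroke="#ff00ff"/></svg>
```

viewBox `0 0 223.86 317.06` with mm width/height → 1 unit = 1 mm. Flip: y_m = 317.06 − y_svg.

**Shape 1** — `<polygon>` regular polygon, stroke `#ff00ff` → cut (S787, F820). Machine vertices: (159.55,154.53) → (106.48,123.08) → (46.72,138.36) → (15.27,191.43) → (30.55,251.19) → (83.62,282.64) → (143.38,267.36) → (174.83,214.29) → (159.55,154.53). Closed: final G1 returns to the first vertex.

G21
G90
G00 X159.55 Y154.53
M4 S787
G01 X106.48 Y123.08 F820
G01 X46.72 Y138.36
G01 X15.27 Y191.43
G01 X30.55 Y251.19
G01 X83.62 Y282.64
G01 X143.38 Y267.36
G01 X174.83 Y214.29
G01 X159.55 Y154.53
M5
G00 X0.00 Y0.00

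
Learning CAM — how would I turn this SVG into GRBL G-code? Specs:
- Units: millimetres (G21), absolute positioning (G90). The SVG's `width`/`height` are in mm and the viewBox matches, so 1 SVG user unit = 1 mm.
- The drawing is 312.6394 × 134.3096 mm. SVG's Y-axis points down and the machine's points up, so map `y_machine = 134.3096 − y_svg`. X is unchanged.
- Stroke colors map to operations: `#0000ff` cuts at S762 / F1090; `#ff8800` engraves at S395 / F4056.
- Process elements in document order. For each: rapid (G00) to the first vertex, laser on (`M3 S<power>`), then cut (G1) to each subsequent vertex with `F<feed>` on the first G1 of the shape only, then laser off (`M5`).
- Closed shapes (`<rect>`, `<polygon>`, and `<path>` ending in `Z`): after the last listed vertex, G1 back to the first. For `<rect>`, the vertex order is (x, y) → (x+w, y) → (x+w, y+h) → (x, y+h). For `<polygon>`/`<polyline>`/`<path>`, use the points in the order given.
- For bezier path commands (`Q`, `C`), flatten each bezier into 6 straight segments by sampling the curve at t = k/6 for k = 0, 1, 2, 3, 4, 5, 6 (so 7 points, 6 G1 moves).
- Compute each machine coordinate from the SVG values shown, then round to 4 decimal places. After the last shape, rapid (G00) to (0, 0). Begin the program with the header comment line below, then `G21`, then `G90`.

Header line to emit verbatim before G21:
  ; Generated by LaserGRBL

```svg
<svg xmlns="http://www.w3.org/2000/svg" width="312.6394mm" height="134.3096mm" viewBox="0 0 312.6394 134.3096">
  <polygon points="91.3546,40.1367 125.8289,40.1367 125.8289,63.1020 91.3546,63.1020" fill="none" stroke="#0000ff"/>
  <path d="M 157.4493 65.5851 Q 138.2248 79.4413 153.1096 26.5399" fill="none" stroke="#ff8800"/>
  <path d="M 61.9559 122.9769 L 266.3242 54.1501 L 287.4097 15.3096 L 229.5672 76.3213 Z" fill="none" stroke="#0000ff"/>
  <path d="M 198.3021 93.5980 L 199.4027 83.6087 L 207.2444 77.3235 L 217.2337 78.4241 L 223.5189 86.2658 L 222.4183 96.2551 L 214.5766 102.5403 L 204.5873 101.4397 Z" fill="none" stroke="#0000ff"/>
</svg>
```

viewBox `0 0 312.6394 134.3096` with mm width/height → 1 unit = 1 mm. Flip: y_m = 134.3096 − y_svg.

**Shape 1** — `<polygon>` rectangle, stroke `#0000ff` → cut (S762, F1090). Machine vertices: (91.3546,94.1729) → (125.8289,94.1729) → (125.8289,71.2076) → (91.3546,71.2076) → (91.3546,94.1729). Closed: final G1 returns to the first vertex.

**Shape 2** — `<path>` quadratic bezier, stroke `#ff8800` → engrave (S395, F4056). Control points (SVG): P0=(157.4493,65.5851), P1=(138.2248,79.4413), P2=(153.1096,26.5399); sampled at t=k/6. Machine vertices: (157.4493,68.7245) → (151.9886,65.9601) → (148.4229,66.9045) → (146.7521,71.5577) → (146.9763,79.9196) → (149.0955,91.9903) → (153.1096,107.7697). Open path.

**Shape 3** — `<path>` closed polygon, stroke `#0000ff` → cut (S762, F1090). Machine vertices: (61.9559,11.3327) → (266.3242,80.1595) → (287.4097,119.0000) → (229.5672,57.9883) → (61.9559,11.3327). Closed: final G1 returns to the first vertex.

**Shape 4** — `<path>` regular polygon, stroke `#0000ff` → cut (S762, F1090). Machine vertices: (198.3021,40.7116) → (199.4027,50.7009) → (207.2444,56.9861) → (217.2337,55.8855) → (223.5189,48.0438) → (222.4183,38.0545) → (214.5766,31.7693) → (204.5873,32.8699) → (198.3021,40.7116). Closed: final G1 returns to the first vertex.

; Generated by LaserGRBL
G21
G90
G00 X91.3546 Y94.1729
M3 S762
G1 X125.8289 Y94.1729 F1090
G1 X125.8289 Y71.2076
G1 X91.3546 Y71.2076
G1 X91.3546 Y94.1729
M5
G00 X157.4493 Y68.7245
M3 S395
G1 X151.9886 Y65.9601 F4056
G1 X148.4229 Y66.9045
G1 X146.7521 Y71.5577
G1 X146.9763 Y79.9196
G1 X149.0955 Y91.9903
G1 X153.1096 Y107.7697
M5
G00 X61.9559 Y11.3327
M3 S762
G1 X266.3242 Y80.1595 F1090
G1 X287.4097 Y119.0000
G1 X229.5672 Y57.9883
G1 X61.9559 Y11.3327
M5
G00 X198.3021 Y40.7116
M3 S762
G1 X199.4027 Y50.7009 F1090
G1 X207.2444 Y56.9861
G1 X217.2337 Y55.8855
G1 X223.5189 Y48.0438
G1 X222.4183 Y38.0545
G1 X214.5766 Y31.7693
G1 X204.5873 Y32.8699
G1 X198.3021 Y40.7116
M5
G00 X0.0000 Y0.0000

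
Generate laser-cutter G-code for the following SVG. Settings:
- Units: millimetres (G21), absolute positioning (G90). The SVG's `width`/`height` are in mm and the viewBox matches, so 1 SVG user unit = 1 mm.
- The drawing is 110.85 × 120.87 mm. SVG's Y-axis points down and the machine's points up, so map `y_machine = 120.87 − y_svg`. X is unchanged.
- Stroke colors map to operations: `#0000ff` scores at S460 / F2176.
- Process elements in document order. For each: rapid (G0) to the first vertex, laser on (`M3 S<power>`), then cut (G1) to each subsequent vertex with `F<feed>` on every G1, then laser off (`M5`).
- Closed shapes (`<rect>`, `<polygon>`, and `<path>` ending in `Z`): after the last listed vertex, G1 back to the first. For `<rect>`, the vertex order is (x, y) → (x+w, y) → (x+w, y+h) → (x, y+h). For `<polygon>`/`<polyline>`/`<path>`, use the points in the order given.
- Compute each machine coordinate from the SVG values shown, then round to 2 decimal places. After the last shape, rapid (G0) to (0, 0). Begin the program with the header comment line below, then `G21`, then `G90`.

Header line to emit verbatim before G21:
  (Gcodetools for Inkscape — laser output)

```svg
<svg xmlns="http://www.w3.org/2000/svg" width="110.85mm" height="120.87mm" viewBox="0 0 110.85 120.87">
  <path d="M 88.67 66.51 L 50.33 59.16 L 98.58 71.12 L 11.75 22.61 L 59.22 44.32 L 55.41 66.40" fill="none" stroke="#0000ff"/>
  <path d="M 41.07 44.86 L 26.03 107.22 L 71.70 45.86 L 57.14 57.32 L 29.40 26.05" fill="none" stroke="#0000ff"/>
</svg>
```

(Gcodetools for Inkscape — laser output)
G21
G90
G0 X88.67 Y54.36
M3 S460
G1 X50.33 Y61.71 F2176
G1 X98.58 Y49.75 F2176
G1 X11.75 Y98.26 F2176
G1 X59.22 Y76.55 F2176
G1 X55.41 Y54.47 F2176
M5
G0 X41.07 Y76.01
M3 S460
G1 X26.03 Y13.65 F2176
G1 X71.70 Y75.01 F2176
G1 X57.14 Y63.55 F2176
G1 X29.40 Y94.82 F2176
M5
G0 X0.00 Y0.00

1 u = 1 mm; y_m = 120.87 − y.

[1] `<path>` open polyline, #0000ff→score S460 F2176: (88.67,54.36) → (50.33,61.71) → (98.58,49.75) → (11.75,98.26) → (59.22,76.55) → (55.41,54.47)

[2] `<path>` open polyline, #0000ff→score S460 F2176: (41.07,76.01) → (26.03,13.65) → (71.70,75.01) → (57.14,63.55) → (29.40,94.82)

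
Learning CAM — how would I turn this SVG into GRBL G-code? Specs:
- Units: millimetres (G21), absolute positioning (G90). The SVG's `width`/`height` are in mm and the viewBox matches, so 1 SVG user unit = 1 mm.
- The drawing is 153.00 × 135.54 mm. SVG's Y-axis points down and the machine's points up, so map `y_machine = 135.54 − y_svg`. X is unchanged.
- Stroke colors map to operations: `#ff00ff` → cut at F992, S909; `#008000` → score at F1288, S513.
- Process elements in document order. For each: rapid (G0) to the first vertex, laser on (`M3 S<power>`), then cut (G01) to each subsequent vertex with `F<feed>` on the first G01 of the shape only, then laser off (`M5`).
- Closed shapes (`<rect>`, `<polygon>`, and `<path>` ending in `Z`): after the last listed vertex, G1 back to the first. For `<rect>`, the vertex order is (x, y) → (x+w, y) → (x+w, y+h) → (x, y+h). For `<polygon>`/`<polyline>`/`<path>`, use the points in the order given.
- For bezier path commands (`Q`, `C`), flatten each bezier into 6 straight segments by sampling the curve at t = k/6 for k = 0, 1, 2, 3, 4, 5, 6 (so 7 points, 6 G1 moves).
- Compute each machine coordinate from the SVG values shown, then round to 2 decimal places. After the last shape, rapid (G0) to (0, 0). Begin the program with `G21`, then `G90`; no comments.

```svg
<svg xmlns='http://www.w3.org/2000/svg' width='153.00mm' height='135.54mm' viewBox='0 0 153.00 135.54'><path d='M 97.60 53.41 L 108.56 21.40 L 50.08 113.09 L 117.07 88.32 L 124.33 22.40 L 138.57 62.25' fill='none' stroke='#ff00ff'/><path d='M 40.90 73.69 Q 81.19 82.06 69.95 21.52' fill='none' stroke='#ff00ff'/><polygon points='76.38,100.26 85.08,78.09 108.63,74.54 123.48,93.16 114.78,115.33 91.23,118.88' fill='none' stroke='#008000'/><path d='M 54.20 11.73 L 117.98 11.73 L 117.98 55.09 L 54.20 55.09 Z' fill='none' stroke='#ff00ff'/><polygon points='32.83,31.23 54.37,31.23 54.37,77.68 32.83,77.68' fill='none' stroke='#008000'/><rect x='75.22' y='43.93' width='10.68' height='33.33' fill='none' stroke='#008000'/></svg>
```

G21
G90
G0 X97.60 Y82.13
M3 S909
G01 X108.56 Y114.14 F992
G01 X50.08 Y22.45
G01 X117.07 Y47.22
G01 X124.33 Y113.14
G01 X138.57 Y73.29
M5
G0 X40.90 Y61.85
M3 S909
G01 X52.90 Y60.97 F992
G01 X62.03 Y63.93
G01 X68.31 Y70.71
G01 X71.72 Y81.32
G01 X72.27 Y95.75
G01 X69.95 Y114.02
M5
G0 X76.38 Y35.28
M3 S513
G01 X85.08 Y57.45 F1288
G01 X108.63 Y61.00
G01 X123.48 Y42.38
G01 X114.78 Y20.21
G01 X91.23 Y16.66
G01 X76.38 Y35.28
M5
G0 X54.20 Y123.81
M3 S909
G01 X117.98 Y123.81 F992
G01 X117.98 Y80.45
G01 X54.20 Y80.45
G01 X54.20 Y123.81
M5
G0 X32.83 Y104.31
M3 S513
G01 X54.37 Y104.31 F1288
G01 X54.37 Y57.86
G01 X32.83 Y57.86
G01 X32.83 Y104.31
M5
G0 X75.22 Y91.61
M3 S513
G01 X85.90 Y91.61 F1288
G01 X85.90 Y58.28
G01 X75.22 Y58.28
G01 X75.22 Y91.61
M5
G0 X0.00 Y0.00

1 u = 1 mm; y_m = 135.54 − y.

[1] `<path>` open polyline, #ff00ff→cut S909 F992: (97.60,82.13) → (108.56,114.14) → (50.08,22.45) → (117.07,47.22) → (124.33,113.14) → (138.57,73.29)

[2] `<path>` quadratic bezier, #ff00ff→cut S909 F992: (40.90,61.85) → (52.90,60.97) → (62.03,63.93) → (68.31,70.71) → (71.72,81.32) → (72.27,95.75) → (69.95,114.02)

[3] `<polygon>` regular polygon, #008000→score S513 F1288: (76.38,35.28) → (85.08,57.45) → (108.63,61.00) → (123.48,42.38) → (114.78,20.21) → (91.23,16.66) → (76.38,35.28) (closed)

[4] `<path>` rectangle, #ff00ff→cut S909 F992: (54.20,123.81) → (117.98,123.81) → (117.98,80.45) → (54.20,80.45) → (54.20,123.81) (closed)

[5] `<polygon>` rectangle, #008000→score S513 F1288: (32.83,104.31) → (54.37,104.31) → (54.37,57.86) → (32.83,57.86) → (32.83,104.31) (closed)

[6] `<rect>` rectangle, #008000→score S513 F1288: (75.22,91.61) → (85.90,91.61) → (85.90,58.28) → (75.22,58.28) → (75.22,91.61) (closed)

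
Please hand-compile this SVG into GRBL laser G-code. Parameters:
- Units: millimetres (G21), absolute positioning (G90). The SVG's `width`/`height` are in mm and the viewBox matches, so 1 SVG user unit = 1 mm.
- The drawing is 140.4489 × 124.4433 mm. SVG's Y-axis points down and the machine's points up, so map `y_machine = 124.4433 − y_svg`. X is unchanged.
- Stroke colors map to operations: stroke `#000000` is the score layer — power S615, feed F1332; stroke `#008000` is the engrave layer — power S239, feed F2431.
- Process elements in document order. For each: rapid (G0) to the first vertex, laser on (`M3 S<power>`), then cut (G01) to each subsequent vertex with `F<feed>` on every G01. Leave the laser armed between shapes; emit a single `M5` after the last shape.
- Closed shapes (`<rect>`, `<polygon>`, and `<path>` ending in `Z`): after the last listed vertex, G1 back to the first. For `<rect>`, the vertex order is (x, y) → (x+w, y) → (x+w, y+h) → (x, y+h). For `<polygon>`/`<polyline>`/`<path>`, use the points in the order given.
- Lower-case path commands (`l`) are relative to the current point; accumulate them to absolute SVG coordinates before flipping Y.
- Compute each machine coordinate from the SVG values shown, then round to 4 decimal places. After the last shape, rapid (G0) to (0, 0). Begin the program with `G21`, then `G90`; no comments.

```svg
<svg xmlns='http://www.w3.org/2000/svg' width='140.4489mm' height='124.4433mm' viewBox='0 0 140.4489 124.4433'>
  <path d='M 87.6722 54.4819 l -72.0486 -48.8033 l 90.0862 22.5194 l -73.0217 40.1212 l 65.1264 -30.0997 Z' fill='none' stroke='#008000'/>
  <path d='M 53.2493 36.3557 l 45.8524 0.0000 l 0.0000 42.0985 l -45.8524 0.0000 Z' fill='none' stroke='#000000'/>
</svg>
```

1 u = 1 mm; y_m = 124.4433 − y.

[1] `<path>` closed polygon, #008000→engrave S239 F2431: (87.6722,69.9614) → (15.6236,118.7647) → (105.7098,96.2453) → (32.6881,56.1241) → (97.8145,86.2238) → (87.6722,69.9614) (closed)

[2] `<path>` rectangle, #000000→score S615 F1332: (53.2493,88.0876) → (99.1017,88.0876) → (99.1017,45.9891) → (53.2493,45.9891) → (53.2493,88.0876) (closed)

G21
G90
G0 X87.6722 Y69.9614
M3 S239
G01 X15.6236 Y118.7647 F2431
G01 X105.7098 Y96.2453 F2431
G01 X32.6881 Y56.1241 F2431
G01 X97.8145 Y86.2238 F2431
G01 X87.6722 Y69.9614 F2431
G0 X53.2493 Y88.0876
M3 S615
G01 X99.1017 Y88.0876 F1332
G01 X99.1017 Y45.9891 F1332
G01 X53.2493 Y45.9891 F1332
G01 X53.2493 Y88.0876 F1332
M5
G0 X0.0000 Y0.0000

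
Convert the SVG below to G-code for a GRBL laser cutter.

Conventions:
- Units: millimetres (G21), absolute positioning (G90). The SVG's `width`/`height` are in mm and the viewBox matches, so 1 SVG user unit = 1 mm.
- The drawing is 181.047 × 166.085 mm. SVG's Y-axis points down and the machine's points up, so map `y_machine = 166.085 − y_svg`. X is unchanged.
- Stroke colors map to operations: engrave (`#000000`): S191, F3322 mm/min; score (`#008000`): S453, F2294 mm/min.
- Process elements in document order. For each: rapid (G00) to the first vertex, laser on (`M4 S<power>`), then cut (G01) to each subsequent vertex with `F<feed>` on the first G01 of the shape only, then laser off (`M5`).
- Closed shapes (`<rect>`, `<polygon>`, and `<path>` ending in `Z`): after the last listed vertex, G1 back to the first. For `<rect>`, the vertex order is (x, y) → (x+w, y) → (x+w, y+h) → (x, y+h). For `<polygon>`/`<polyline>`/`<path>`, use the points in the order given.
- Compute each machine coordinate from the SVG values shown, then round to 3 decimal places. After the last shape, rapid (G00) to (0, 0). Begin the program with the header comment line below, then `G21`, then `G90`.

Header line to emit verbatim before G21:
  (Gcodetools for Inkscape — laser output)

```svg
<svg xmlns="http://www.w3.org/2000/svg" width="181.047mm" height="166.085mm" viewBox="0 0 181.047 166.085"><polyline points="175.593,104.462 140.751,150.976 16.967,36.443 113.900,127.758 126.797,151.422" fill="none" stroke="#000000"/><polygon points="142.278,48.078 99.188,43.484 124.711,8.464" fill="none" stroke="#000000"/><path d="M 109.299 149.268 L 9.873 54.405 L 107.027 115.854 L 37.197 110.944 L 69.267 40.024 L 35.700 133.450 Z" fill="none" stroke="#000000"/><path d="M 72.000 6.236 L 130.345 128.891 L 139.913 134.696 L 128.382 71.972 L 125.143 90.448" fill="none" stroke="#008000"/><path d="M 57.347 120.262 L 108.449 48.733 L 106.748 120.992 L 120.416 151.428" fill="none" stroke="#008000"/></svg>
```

(Gcodetools for Inkscape — laser output)
G21
G90
G00 X175.593 Y61.623
M4 S191
G01 X140.751 Y15.109 F3322
G01 X16.967 Y129.642
G01 X113.900 Y38.327
G01 X126.797 Y14.663
M5
G00 X142.278 Y118.007
M4 S191
G01 X99.188 Y122.601 F3322
G01 X124.711 Y157.621
G01 X142.278 Y118.007
M5
G00 X109.299 Y16.817
M4 S191
G01 X9.873 Y111.680 F3322
G01 X107.027 Y50.231
G01 X37.197 Y55.141
G01 X69.267 Y126.061
G01 X35.700 Y32.635
G01 X109.299 Y16.817
M5
G00 X72.000 Y159.849
M4 S453
G01 X130.345 Y37.194 F2294
G01 X139.913 Y31.389
G01 X128.382 Y94.113
G01 X125.143 Y75.637
M5
G00 X57.347 Y45.823
M4 S453
G01 X108.449 Y117.352 F2294
G01 X106.748 Y45.093
G01 X120.416 Y14.657
M5
G00 X0.000 Y0.000

1 u = 1 mm; y_m = 166.085 − y.

[1] `<polyline>` open polyline, #000000→engrave S191 F3322: (175.593,61.623) → (140.751,15.109) → (16.967,129.642) → (113.900,38.327) → (126.797,14.663)

[2] `<polygon>` regular polygon, #000000→engrave S191 F3322: (142.278,118.007) → (99.188,122.601) → (124.711,157.621) → (142.278,118.007) (closed)

[3] `<path>` closed polygon, #000000→engrave S191 F3322: (109.299,16.817) → (9.873,111.680) → (107.027,50.231) → (37.197,55.141) → (69.267,126.061) → (35.700,32.635) → (109.299,16.817) (closed)

[4] `<path>` open polyline, #008000→score S453 F2294: (72.000,159.849) → (130.345,37.194) → (139.913,31.389) → (128.382,94.113) → (125.143,75.637)

[5] `<path>` open polyline, #008000→score S453 F2294: (57.347,45.823) → (108.449,117.352) → (106.748,45.093) → (120.416,14.657)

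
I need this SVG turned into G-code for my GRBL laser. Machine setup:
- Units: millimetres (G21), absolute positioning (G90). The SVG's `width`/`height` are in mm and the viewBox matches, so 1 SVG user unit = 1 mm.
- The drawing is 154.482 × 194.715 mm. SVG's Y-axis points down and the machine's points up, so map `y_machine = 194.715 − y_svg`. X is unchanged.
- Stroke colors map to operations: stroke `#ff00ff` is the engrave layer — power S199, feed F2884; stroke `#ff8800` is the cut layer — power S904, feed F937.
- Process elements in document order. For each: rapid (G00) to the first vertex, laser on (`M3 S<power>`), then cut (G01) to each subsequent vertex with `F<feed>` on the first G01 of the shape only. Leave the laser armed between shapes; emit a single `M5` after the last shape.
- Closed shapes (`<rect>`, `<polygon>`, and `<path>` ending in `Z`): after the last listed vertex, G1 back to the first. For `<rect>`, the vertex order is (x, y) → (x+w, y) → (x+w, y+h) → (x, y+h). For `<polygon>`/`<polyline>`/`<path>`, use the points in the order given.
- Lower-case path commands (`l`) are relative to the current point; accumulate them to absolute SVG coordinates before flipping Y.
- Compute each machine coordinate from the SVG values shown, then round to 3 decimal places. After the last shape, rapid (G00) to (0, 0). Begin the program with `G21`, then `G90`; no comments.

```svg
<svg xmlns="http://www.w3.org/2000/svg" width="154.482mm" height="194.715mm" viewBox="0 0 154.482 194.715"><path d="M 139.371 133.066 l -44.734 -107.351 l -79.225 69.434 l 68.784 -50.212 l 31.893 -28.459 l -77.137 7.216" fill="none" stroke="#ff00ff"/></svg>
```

Since the viewBox matches the mm dimensions, user units are millimetres directly. The only transform is the Y-flip y_m = 194.715 − y_svg.

Shape 1 is a open polyline drawn with `<path>`. Its stroke #ff00ff means engrave at S199, F2884. After flipping Y the toolpath is (139.371,61.649) → (94.637,169.000) → (15.412,99.566) → (84.196,149.778) → (116.089,178.237) → (38.952,171.021).

G21
G90
G00 X139.371 Y61.649
M3 S199
G01 X94.637 Y169.000 F2884
G01 X15.412 Y99.566
G01 X84.196 Y149.778
G01 X116.089 Y178.237
G01 X38.952 Y171.021
M5
G00 X0.000 Y0.000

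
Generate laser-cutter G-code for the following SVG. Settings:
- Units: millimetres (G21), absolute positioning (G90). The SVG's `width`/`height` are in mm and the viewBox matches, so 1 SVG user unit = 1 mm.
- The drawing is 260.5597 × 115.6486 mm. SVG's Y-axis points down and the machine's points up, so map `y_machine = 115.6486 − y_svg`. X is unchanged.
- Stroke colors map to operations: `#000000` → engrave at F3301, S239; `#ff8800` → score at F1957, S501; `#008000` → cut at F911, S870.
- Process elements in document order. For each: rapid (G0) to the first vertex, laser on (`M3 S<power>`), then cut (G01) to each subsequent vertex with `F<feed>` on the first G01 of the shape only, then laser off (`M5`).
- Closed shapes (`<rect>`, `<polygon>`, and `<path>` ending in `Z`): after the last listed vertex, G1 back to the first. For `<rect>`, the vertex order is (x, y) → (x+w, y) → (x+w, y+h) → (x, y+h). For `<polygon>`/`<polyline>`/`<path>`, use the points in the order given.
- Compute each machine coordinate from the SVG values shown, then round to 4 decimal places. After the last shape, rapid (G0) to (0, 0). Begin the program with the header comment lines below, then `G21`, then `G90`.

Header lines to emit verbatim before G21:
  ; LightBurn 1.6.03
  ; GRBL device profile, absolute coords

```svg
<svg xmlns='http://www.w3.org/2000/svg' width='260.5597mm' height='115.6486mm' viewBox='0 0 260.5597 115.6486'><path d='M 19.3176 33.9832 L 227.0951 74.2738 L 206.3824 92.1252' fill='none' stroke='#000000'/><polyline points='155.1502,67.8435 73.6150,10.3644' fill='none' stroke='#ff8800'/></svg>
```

; LightBurn 1.6.03
; GRBL device profile, absolute coords
G21
G90
G0 X19.3176 Y81.6654
M3 S239
G01 X227.0951 Y41.3748 F3301
G01 X206.3824 Y23.5234
M5
G0 X155.1502 Y47.8051
M3 S501
G01 X73.6150 Y105.2842 F1957
M5
G0 X0.0000 Y0.0000

Since the viewBox matches the mm dimensions, user units are millimetres directly. The only transform is the Y-flip y_m = 115.6486 − y_svg.

Shape 1 is a open polyline drawn with `<path>`. Its stroke #000000 means engrave at S239, F3301. After flipping Y the toolpath is (19.3176,81.6654) → (227.0951,41.3748) → (206.3824,23.5234).

Shape 2 is a line segment drawn with `<polyline>`. Its stroke #ff8800 means score at S501, F1957. After flipping Y the toolpath is (155.1502,47.8051) → (73.6150,105.2842).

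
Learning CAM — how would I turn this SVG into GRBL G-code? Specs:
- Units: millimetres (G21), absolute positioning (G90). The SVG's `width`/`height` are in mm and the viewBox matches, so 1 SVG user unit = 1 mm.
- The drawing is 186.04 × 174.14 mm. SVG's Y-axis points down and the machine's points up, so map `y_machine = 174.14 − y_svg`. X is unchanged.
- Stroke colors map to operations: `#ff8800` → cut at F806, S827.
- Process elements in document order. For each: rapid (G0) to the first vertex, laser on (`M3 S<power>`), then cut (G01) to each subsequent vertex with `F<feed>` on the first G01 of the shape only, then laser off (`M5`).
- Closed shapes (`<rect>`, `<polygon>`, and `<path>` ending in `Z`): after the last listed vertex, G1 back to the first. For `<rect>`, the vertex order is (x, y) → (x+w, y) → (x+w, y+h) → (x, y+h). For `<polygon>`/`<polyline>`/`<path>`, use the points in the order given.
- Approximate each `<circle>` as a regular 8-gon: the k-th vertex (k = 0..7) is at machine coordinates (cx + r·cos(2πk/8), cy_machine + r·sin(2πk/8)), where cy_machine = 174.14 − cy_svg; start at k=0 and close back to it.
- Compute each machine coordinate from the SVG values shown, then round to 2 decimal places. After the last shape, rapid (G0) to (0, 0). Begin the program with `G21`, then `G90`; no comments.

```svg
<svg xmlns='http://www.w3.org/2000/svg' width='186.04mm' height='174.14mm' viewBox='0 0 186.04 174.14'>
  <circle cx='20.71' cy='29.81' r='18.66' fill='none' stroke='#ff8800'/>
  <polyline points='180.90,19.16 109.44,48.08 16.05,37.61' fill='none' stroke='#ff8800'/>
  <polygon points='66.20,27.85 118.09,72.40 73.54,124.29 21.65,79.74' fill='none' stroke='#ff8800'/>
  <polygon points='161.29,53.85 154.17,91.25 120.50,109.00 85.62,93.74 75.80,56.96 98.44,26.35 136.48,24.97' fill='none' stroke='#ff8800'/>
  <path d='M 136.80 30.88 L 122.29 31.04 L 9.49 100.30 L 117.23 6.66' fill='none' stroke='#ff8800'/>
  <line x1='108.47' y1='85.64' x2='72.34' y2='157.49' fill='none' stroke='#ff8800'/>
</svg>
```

1 u = 1 mm; y_m = 174.14 − y.

[1] `<circle>` circle, #ff8800→cut S827 F806: (39.37,144.33) → (33.90,157.52) → (20.71,162.99) → (7.52,157.52) → (2.05,144.33) → (7.52,131.14) → (20.71,125.67) → (33.90,131.14) → (39.37,144.33) (closed)

[2] `<polyline>` open polyline, #ff8800→cut S827 F806: (180.90,154.98) → (109.44,126.06) → (16.05,136.53)

[3] `<polygon>` regular polygon, #ff8800→cut S827 F806: (66.20,146.29) → (118.09,101.74) → (73.54,49.85) → (21.65,94.40) → (66.20,146.29) (closed)

[4] `<polygon>` regular polygon, #ff8800→cut S827 F806: (161.29,120.29) → (154.17,82.89) → (120.50,65.14) → (85.62,80.40) → (75.80,117.18) → (98.44,147.79) → (136.48,149.17) → (161.29,120.29) (closed)

[5] `<path>` open polyline, #ff8800→cut S827 F806: (136.80,143.26) → (122.29,143.10) → (9.49,73.84) → (117.23,167.48)

[6] `<line>` line segment, #ff8800→cut S827 F806: (108.47,88.50) → (72.34,16.65)

G21
G90
G0 X39.37 Y144.33
M3 S827
G01 X33.90 Y157.52 F806
G01 X20.71 Y162.99
G01 X7.52 Y157.52
G01 X2.05 Y144.33
G01 X7.52 Y131.14
G01 X20.71 Y125.67
G01 X33.90 Y131.14
G01 X39.37 Y144.33
M5
G0 X180.90 Y154.98
M3 S827
G01 X109.44 Y126.06 F806
G01 X16.05 Y136.53
M5
G0 X66.20 Y146.29
M3 S827
G01 X118.09 Y101.74 F806
G01 X73.54 Y49.85
G01 X21.65 Y94.40
G01 X66.20 Y146.29
M5
G0 X161.29 Y120.29
M3 S827
G01 X154.17 Y82.89 F806
G01 X120.50 Y65.14
G01 X85.62 Y80.40
G01 X75.80 Y117.18
G01 X98.44 Y147.79
G01 X136.48 Y149.17
G01 X161.29 Y120.29
M5
G0 X136.80 Y143.26
M3 S827
G01 X122.29 Y143.10 F806
G01 X9.49 Y73.84
G01 X117.23 Y167.48
M5
G0 X108.47 Y88.50
M3 S827
G01 X72.34 Y16.65 F806
M5
G0 X0.00 Y0.00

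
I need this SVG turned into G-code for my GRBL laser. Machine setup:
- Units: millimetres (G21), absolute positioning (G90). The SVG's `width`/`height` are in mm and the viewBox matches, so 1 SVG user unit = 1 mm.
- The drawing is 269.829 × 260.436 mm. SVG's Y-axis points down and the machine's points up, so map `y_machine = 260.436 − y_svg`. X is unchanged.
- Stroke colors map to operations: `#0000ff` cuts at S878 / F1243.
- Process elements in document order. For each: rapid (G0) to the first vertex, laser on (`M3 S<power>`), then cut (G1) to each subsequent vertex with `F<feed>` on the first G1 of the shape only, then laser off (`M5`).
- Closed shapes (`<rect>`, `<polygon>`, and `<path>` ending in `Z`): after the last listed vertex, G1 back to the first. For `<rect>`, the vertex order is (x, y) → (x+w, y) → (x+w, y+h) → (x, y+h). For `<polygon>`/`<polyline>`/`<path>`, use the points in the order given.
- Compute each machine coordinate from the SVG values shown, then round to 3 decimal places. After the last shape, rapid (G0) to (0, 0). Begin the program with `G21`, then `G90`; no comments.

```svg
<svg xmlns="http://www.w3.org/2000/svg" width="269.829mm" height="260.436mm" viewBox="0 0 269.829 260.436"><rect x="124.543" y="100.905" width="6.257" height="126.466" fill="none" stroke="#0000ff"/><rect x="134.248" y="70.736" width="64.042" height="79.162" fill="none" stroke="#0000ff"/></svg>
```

G21
G90
G0 X124.543 Y159.531
M3 S878
G1 X130.800 Y159.531 F1243
G1 X130.800 Y33.065
G1 X124.543 Y33.065
G1 X124.543 Y159.531
M5
G0 X134.248 Y189.700
M3 S878
G1 X198.290 Y189.700 F1243
G1 X198.290 Y110.538
G1 X134.248 Y110.538
G1 X134.248 Y189.700
M5
G0 X0.000 Y0.000

Since the viewBox matches the mm dimensions, user units are millimetres directly. The only transform is the Y-flip y_m = 260.436 − y_svg.

Shape 1 is a rectangle drawn with `<rect>`. Its stroke #0000ff means cut at S878, F1243. After flipping Y the toolpath is (124.543,159.531) → (130.800,159.531) → (130.800,33.065) → (124.543,33.065) → (124.543,159.531), returning to the start.

Shape 2 is a rectangle drawn with `<rect>`. Its stroke #0000ff means cut at S878, F1243. After flipping Y the toolpath is (134.248,189.700) → (198.290,189.700) → (198.290,110.538) → (134.248,110.538) → (134.248,189.700), returning to the start.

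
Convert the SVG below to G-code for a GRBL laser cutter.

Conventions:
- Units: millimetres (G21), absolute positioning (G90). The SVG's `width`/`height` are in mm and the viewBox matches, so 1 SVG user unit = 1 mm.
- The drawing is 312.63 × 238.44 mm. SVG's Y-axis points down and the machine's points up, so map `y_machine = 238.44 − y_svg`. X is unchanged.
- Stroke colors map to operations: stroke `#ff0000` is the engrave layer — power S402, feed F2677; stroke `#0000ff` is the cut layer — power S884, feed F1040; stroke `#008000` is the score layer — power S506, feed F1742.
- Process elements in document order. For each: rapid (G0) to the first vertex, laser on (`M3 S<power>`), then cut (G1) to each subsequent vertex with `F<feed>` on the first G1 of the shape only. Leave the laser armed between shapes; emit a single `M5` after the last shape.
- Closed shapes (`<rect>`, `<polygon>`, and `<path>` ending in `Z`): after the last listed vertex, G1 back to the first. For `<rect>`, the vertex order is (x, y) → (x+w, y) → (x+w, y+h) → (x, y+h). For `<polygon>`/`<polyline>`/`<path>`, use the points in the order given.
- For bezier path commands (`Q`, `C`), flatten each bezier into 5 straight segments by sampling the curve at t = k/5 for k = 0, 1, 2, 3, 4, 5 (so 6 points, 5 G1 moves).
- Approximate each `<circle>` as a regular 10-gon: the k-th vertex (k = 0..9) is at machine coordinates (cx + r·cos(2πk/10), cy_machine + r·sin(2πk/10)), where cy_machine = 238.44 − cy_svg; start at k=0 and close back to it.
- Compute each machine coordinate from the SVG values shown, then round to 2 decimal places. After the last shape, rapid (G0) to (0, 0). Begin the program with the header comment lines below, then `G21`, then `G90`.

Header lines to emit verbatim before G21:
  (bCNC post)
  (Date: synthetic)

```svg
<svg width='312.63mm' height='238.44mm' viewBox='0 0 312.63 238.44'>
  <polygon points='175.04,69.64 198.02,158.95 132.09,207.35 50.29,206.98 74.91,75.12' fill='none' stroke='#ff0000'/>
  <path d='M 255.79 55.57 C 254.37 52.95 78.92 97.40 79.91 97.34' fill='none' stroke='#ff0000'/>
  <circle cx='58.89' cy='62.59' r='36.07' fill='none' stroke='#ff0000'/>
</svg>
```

Since the viewBox matches the mm dimensions, user units are millimetres directly. The only transform is the Y-flip y_m = 238.44 − y_svg.

Shape 1 is a closed polygon drawn with `<polygon>`. Its stroke #ff0000 means engrave at S402, F2677. After flipping Y the toolpath is (175.04,168.80) → (198.02,79.49) → (132.09,31.09) → (50.29,31.46) → (74.91,163.32) → (175.04,168.80), returning to the start.

Shape 2 is a cubic bezier drawn with `<path>`. Its stroke #ff0000 means engrave at S402, F2677. After flipping Y the toolpath is (255.79,182.87) → (236.86,179.53) → (192.98,169.28) → (140.98,156.53) → (97.69,145.67) → (79.91,141.10).

Shape 3 is a circle drawn with `<circle>`. Its stroke #ff0000 means engrave at S402, F2677. After flipping Y the toolpath is (94.96,175.85) → (88.07,197.05) → (70.04,210.15) → (47.74,210.15) → (29.71,197.05) → (22.82,175.85) → (29.71,154.65) → (47.74,141.55) → (70.04,141.55) → (88.07,154.65) → (94.96,175.85), returning to the start.

(bCNC post)
(Date: synthetic)
G21
G90
G0 X175.04 Y168.80
M3 S402
G1 X198.02 Y79.49 F2677
G1 X132.09 Y31.09
G1 X50.29 Y31.46
G1 X74.91 Y163.32
G1 X175.04 Y168.80
G0 X255.79 Y182.87
M3 S402
G1 X236.86 Y179.53 F2677
G1 X192.98 Y169.28
G1 X140.98 Y156.53
G1 X97.69 Y145.67
G1 X79.91 Y141.10
G0 X94.96 Y175.85
M3 S402
G1 X88.07 Y197.05 F2677
G1 X70.04 Y210.15
G1 X47.74 Y210.15
G1 X29.71 Y197.05
G1 X22.82 Y175.85
G1 X29.71 Y154.65
G1 X47.74 Y141.55
G1 X70.04 Y141.55
G1 X88.07 Y154.65
G1 X94.96 Y175.85
M5
G0 X0.00 Y0.00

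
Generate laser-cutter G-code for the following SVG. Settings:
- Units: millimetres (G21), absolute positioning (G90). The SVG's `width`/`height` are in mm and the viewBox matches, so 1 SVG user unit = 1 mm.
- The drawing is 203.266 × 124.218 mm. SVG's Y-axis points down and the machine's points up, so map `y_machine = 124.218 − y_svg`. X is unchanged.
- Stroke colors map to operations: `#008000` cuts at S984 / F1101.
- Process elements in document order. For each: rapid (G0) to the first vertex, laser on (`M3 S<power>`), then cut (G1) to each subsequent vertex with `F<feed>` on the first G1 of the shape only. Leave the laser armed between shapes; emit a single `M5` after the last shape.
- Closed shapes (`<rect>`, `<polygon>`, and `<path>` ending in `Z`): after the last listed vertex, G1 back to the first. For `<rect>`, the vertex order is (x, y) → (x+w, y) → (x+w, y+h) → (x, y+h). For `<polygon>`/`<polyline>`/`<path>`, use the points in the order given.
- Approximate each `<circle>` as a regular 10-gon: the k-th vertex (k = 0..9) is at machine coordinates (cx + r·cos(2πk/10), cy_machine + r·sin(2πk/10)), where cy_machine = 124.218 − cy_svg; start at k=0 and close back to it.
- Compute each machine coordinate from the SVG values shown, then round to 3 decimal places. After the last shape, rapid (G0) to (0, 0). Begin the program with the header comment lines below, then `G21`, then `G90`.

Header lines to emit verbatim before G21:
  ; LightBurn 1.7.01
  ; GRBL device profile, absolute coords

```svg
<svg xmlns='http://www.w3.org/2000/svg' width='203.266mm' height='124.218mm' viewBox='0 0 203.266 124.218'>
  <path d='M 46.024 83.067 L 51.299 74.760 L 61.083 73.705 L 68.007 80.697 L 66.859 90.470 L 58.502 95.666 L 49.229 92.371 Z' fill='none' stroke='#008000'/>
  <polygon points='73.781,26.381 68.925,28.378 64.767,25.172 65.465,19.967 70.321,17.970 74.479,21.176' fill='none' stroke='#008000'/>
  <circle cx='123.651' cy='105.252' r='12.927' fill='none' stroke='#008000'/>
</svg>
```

; LightBurn 1.7.01
; GRBL device profile, absolute coords
G21
G90
G0 X46.024 Y41.151
M3 S984
G1 X51.299 Y49.458 F1101
G1 X61.083 Y50.513
G1 X68.007 Y43.521
G1 X66.859 Y33.748
G1 X58.502 Y28.552
G1 X49.229 Y31.847
G1 X46.024 Y41.151
G0 X73.781 Y97.837
M3 S984
G1 X68.925 Y95.840 F1101
G1 X64.767 Y99.046
G1 X65.465 Y104.251
G1 X70.321 Y106.248
G1 X74.479 Y103.042
G1 X73.781 Y97.837
G0 X136.578 Y18.966
M3 S984
G1 X134.109 Y26.564 F1101
G1 X127.646 Y31.260
G1 X119.656 Y31.260
G1 X113.193 Y26.564
G1 X110.724 Y18.966
G1 X113.193 Y11.368
G1 X119.656 Y6.672
G1 X127.646 Y6.672
G1 X134.109 Y11.368
G1 X136.578 Y18.966
M5
G0 X0.000 Y0.000

Since the viewBox matches the mm dimensions, user units are millimetres directly. The only transform is the Y-flip y_m = 124.218 − y_svg.

Shape 1 is a regular polygon drawn with `<path>`. Its stroke #008000 means cut at S984, F1101. After flipping Y the toolpath is (46.024,41.151) → (51.299,49.458) → (61.083,50.513) → (68.007,43.521) → (66.859,33.748) → (58.502,28.552) → (49.229,31.847) → (46.024,41.151), returning to the start.

Shape 2 is a regular polygon drawn with `<polygon>`. Its stroke #008000 means cut at S984, F1101. After flipping Y the toolpath is (73.781,97.837) → (68.925,95.840) → (64.767,99.046) → (65.465,104.251) → (70.321,106.248) → (74.479,103.042) → (73.781,97.837), returning to the start.

Shape 3 is a circle drawn with `<circle>`. Its stroke #008000 means cut at S984, F1101. After flipping Y the toolpath is (136.578,18.966) → (134.109,26.564) → (127.646,31.260) → (119.656,31.260) → (113.193,26.564) → (110.724,18.966) → (113.193,11.368) → (119.656,6.672) → (127.646,6.672) → (134.109,11.368) → (136.578,18.966), returning to the start.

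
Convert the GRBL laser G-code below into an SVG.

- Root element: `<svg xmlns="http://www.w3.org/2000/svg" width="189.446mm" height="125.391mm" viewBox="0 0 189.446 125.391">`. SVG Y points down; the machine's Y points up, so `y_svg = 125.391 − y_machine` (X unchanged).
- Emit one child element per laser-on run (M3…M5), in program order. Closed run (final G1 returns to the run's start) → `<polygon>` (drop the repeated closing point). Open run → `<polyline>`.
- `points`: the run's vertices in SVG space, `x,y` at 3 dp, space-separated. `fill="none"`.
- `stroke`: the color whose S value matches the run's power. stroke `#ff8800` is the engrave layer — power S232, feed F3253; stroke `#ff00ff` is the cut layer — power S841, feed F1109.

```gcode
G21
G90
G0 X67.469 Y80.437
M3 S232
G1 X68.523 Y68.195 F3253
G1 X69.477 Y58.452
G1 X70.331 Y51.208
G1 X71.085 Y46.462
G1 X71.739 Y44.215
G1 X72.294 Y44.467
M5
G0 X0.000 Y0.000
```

y_svg = 125.391 − y_m. Every run uses S232, so all elements get stroke `#ff8800` (engrave).

[1] open run; points: 67.469,44.954 68.523,57.196 69.477,66.939 70.331,74.183 71.085,78.929 71.739,81.176 72.294,80.924

<svg xmlns="http://www.w3.org/2000/svg" width="189.446mm" height="125.391mm" viewBox="0 0 189.446 125.391">
  <polyline points="67.469,44.954 68.523,57.196 69.477,66.939 70.331,74.183 71.085,78.929 71.739,81.176 72.294,80.924" fill="none" stroke="#ff8800"/>
</svg>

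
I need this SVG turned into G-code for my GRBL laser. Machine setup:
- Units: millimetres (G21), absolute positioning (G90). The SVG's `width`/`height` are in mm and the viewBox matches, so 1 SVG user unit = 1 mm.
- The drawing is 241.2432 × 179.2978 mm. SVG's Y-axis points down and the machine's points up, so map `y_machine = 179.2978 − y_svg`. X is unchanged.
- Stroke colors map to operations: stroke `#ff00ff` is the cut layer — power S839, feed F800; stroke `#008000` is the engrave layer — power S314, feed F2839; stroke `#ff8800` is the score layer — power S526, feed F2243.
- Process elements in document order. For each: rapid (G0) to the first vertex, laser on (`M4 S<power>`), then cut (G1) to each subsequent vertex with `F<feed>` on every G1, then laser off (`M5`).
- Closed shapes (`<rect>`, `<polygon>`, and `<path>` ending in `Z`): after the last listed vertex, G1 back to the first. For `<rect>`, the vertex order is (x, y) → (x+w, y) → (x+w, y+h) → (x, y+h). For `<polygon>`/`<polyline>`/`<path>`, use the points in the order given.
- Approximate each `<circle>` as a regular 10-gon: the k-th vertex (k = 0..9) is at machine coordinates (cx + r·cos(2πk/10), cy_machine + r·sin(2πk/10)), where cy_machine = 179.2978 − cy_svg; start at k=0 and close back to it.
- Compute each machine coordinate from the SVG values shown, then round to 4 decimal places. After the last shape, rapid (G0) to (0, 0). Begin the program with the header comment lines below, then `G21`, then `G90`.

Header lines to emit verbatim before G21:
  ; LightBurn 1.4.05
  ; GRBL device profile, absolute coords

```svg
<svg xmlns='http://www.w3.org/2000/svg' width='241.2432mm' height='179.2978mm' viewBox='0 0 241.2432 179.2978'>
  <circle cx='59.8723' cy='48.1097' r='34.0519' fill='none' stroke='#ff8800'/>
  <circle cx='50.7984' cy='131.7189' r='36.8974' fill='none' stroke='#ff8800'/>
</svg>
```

1 u = 1 mm; y_m = 179.2978 − y.

[1] `<circle>` circle, #ff8800→score S526 F2243: (93.9242,131.1881) → (87.4209,151.2033) → (70.3949,163.5734) → (49.3497,163.5734) → (32.3237,151.2033) → (25.8204,131.1881) → (32.3237,111.1729) → (49.3497,98.8028) → (70.3949,98.8028) → (87.4209,111.1729) → (93.9242,131.1881) (closed)

[2] `<circle>` circle, #ff8800→score S526 F2243: (87.6958,47.5789) → (80.6490,69.2666) → (62.2003,82.6704) → (39.3965,82.6704) → (20.9478,69.2666) → (13.9010,47.5789) → (20.9478,25.8912) → (39.3965,12.4874) → (62.2003,12.4874) → (80.6490,25.8912) → (87.6958,47.5789) (closed)

; LightBurn 1.4.05
; GRBL device profile, absolute coords
G21
G90
G0 X93.9242 Y131.1881
M4 S526
G1 X87.4209 Y151.2033 F2243
G1 X70.3949 Y163.5734 F2243
G1 X49.3497 Y163.5734 F2243
G1 X32.3237 Y151.2033 F2243
G1 X25.8204 Y131.1881 F2243
G1 X32.3237 Y111.1729 F2243
G1 X49.3497 Y98.8028 F2243
G1 X70.3949 Y98.8028 F2243
G1 X87.4209 Y111.1729 F2243
G1 X93.9242 Y131.1881 F2243
M5
G0 X87.6958 Y47.5789
M4 S526
G1 X80.6490 Y69.2666 F2243
G1 X62.2003 Y82.6704 F2243
G1 X39.3965 Y82.6704 F2243
G1 X20.9478 Y69.2666 F2243
G1 X13.9010 Y47.5789 F2243
G1 X20.9478 Y25.8912 F2243
G1 X39.3965 Y12.4874 F2243
G1 X62.2003 Y12.4874 F2243
G1 X80.6490 Y25.8912 F2243
G1 X87.6958 Y47.5789 F2243
M5
G0 X0.0000 Y0.0000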